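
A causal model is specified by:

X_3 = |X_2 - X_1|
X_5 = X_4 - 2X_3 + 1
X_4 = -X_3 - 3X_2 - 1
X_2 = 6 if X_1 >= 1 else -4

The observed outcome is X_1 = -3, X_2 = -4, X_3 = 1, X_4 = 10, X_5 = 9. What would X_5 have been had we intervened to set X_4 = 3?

2

Intervening sets X_4 = 3 and removes its equation (X_4 = -X_3 - 3X_2 - 1).
X_2 = 6 if X_1 >= 1 else -4  [with X_1=-3]  = -4
X_3 = |X_2 - X_1|  [with X_2=-4, X_1=-3]  = 1
X_5 = X_4 - 2X_3 + 1  [with X_4=3, X_3=1]  = 2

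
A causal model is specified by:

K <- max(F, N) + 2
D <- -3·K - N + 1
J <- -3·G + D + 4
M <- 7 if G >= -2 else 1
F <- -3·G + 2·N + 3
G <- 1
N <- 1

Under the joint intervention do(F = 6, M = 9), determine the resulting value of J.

-23

Under do(F = 6, M = 9), each intervened variable's structural equation is replaced by its fixed value.
K = max(F, N) + 2  [with F=6, N=1]  = 8
D = -3·K - N + 1  [with K=8, N=1]  = -24
J = -3·G + D + 4  [with G=1, D=-24]  = -23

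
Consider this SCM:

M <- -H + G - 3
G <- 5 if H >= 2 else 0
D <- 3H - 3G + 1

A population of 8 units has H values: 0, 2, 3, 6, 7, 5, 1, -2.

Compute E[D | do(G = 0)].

Under do(G=0), G's equation is replaced by G=0 for every unit. Per-unit D: 1, 7, 10, 19, 22, 16, 4, -5. Mean = 9.25.

9.25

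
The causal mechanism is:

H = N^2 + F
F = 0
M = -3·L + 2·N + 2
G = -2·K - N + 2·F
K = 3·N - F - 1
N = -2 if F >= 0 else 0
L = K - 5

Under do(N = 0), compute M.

20

Under do(N=0), the mechanism N = -2 if F >= 0 else 0 is discarded; N is fixed at 0.
K = 3·N - F - 1  [with N=0, F=0]  = -1
L = K - 5  [with K=-1]  = -6
M = -3·L + 2·N + 2  [with L=-6, N=0]  = 20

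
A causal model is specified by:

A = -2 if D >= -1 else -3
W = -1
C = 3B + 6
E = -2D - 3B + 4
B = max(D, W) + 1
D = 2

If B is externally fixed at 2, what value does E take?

-6

do(B=2) replaces the equation B = max(D, W) + 1 with the constant B = 2.
E = -2D - 3B + 4  [with D=2, B=2]  = -6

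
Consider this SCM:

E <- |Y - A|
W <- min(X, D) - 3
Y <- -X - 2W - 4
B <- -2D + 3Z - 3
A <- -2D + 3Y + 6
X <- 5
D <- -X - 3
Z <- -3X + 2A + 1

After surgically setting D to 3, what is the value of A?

do(D=3) replaces the equation D <- -X - 3 with the constant D = 3.
W = min(X, D) - 3  [with X=5, D=3]  = 0
Y = -X - 2W - 4  [with X=5, W=0]  = -9
A = -2D + 3Y + 6  [with D=3, Y=-9]  = -27

-27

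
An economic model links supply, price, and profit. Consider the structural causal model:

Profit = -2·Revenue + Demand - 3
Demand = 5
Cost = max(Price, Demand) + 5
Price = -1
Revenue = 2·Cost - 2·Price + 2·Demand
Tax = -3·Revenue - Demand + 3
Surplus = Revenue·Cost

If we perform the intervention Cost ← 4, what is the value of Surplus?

The intervention breaks the incoming arrows to Cost: Cost = max(Price, Demand) + 5 no longer applies, and Cost = 4.
Revenue = 2·Cost - 2·Price + 2·Demand  [with Cost=4, Price=-1, Demand=5]  = 20
Surplus = Revenue·Cost  [with Revenue=20, Cost=4]  = 80

80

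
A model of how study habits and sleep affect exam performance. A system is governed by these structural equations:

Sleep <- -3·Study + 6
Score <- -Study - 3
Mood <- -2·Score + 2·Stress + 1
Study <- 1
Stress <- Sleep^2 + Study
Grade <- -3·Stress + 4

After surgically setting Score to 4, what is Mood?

13

Intervening sets Score = 4 and removes its equation (Score <- -Study - 3).
Sleep = -3·Study + 6  [with Study=1]  = 3
Stress = Sleep^2 + Study  [with Sleep=3, Study=1]  = 10
Mood = -2·Score + 2·Stress + 1  [with Score=4, Stress=10]  = 13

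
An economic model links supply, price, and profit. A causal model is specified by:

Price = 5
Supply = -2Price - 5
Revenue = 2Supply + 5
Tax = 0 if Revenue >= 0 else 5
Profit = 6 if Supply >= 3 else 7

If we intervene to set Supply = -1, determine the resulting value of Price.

Under do(Supply=-1), the mechanism Supply = -2Price - 5 is discarded; Supply is fixed at -1.
Price is not downstream of the intervention, so its value is determined by the original equations.

5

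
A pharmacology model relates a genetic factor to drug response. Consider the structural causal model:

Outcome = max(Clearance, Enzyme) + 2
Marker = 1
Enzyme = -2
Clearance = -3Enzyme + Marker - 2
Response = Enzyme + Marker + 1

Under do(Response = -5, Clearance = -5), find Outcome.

0

Setting Response = -5, Clearance = -5 by intervention discards those variables' equations.
Outcome = max(Clearance, Enzyme) + 2  [with Clearance=-5, Enzyme=-2]  = 0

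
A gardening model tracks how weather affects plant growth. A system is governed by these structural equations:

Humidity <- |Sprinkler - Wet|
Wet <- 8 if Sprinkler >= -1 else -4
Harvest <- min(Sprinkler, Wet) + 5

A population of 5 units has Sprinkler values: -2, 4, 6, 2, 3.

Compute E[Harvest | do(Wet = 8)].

7.6

The intervention sets Wet=8 in all 5 units regardless of Sprinkler. Recomputing Harvest per unit gives 3, 9, 11, 7, 8; average 7.6.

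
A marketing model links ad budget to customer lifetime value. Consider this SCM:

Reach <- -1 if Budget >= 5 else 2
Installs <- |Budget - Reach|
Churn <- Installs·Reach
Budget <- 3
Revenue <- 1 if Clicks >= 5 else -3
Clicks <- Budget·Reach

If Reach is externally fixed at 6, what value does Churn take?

do(Reach=6) replaces the equation Reach <- -1 if Budget >= 5 else 2 with the constant Reach = 6.
Installs = |Budget - Reach|  [with Budget=3, Reach=6]  = 3
Churn = Installs·Reach  [with Installs=3, Reach=6]  = 18

18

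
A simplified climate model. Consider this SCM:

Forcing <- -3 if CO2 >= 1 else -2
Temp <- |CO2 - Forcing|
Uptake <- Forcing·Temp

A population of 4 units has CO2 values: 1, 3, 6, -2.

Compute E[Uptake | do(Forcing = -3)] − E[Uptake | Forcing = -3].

do(Forcing=-3) breaks Forcing's dependence on CO2. With Forcing=-3 fixed, Uptake across the units is -12, -18, -27, -3, mean -15.
Conditioning on Forcing=-3 selects the 3 unit(s) with CO2 ∈ {1, 3, 6}. Their Uptake values: -12, -18, -27. Mean = -19.
Difference = -15 − (-19) = 4.

4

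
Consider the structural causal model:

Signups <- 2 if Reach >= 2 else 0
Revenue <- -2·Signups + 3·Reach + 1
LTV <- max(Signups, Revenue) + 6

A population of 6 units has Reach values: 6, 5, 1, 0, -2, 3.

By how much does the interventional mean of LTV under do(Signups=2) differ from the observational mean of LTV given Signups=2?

do(Signups=2) breaks Signups's dependence on Reach. With Signups=2 fixed, LTV across the units is 21, 18, 8, 8, 8, 12, mean 12.5.
Observing Signups=2 restricts to units where Signups's equation naturally yields 2: Reach ∈ {6, 5, 3}. In that subpopulation LTV = 21, 18, 12, mean 17.
Difference = 12.5 − 17 = -4.5.

-4.5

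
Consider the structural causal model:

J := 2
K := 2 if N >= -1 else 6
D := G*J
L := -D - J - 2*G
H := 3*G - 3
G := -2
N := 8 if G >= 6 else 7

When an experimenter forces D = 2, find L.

0

The intervention breaks the incoming arrows to D: D := G*J no longer applies, and D = 2.
L = -D - J - 2*G  [with D=2, J=2, G=-2]  = 0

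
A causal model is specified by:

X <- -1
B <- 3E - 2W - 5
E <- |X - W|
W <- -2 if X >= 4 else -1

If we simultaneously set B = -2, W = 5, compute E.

Setting B = -2, W = 5 by intervention discards those variables' equations.
E = |X - W|  [with X=-1, W=5]  = 6

6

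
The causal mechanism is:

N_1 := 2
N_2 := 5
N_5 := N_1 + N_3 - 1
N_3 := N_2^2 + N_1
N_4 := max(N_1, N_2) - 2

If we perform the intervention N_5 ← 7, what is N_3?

do(N_5=7) replaces the equation N_5 := N_1 + N_3 - 1 with the constant N_5 = 7.
N_3 is not downstream of the intervention, so its value is determined by the original equations.
N_3 = N_2^2 + N_1  [with N_2=5, N_1=2]  = 27

27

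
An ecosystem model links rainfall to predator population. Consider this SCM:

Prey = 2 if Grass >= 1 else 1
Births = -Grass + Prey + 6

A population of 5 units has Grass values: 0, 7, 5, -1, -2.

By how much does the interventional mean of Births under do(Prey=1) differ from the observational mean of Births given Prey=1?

Every unit gets Prey=1 under the intervention. Births values become 7, 0, 2, 8, 9; E[Births|do(Prey=1)] = 5.2.
E[Births|Prey=1] averages over only the 3 units with Prey=1 (Grass = 0, -1, -2): Births = 7, 8, 9, mean 8.
Difference = 5.2 − 8 = -2.8.

-2.8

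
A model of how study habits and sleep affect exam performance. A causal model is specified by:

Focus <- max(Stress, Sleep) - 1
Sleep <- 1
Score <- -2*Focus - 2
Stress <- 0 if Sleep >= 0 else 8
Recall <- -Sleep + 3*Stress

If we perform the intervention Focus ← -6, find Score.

10

The intervention breaks the incoming arrows to Focus: Focus <- max(Stress, Sleep) - 1 no longer applies, and Focus = -6.
Score = -2*Focus - 2  [with Focus=-6]  = 10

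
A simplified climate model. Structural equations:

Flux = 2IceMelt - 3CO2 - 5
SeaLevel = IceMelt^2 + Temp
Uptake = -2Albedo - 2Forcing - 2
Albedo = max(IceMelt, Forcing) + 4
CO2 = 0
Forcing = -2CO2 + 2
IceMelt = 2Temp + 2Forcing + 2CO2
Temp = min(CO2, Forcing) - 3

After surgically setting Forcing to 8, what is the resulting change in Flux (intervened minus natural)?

24

Under do(Forcing=8), the mechanism Forcing = -2CO2 + 2 is discarded; Forcing is fixed at 8.
Temp = min(CO2, Forcing) - 3  [with CO2=0, Forcing=8]  = -3
IceMelt = 2Temp + 2Forcing + 2CO2  [with Temp=-3, Forcing=8, CO2=0]  = 10
Flux = 2IceMelt - 3CO2 - 5  [with IceMelt=10, CO2=0]  = 15
Without intervention: Forcing = -2CO2 + 2  [with CO2=0]  = 2; Temp = min(CO2, Forcing) - 3  [with CO2=0, Forcing=2]  = -3; IceMelt = 2Temp + 2Forcing + 2CO2  [with Temp=-3, Forcing=2, CO2=0]  = -2; Flux = 2IceMelt - 3CO2 - 5  [with IceMelt=-2, CO2=0]  = -9.
Change = 15 − (-9) = 24.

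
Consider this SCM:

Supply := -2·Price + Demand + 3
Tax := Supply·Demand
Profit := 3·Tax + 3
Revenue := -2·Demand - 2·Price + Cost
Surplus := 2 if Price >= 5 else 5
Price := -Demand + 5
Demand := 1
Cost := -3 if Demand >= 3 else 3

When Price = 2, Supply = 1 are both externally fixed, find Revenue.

Under do(Price = 2, Supply = 1), each intervened variable's structural equation is replaced by its fixed value.
Cost = -3 if Demand >= 3 else 3  [with Demand=1]  = 3
Revenue = -2·Demand - 2·Price + Cost  [with Demand=1, Price=2, Cost=3]  = -3

-3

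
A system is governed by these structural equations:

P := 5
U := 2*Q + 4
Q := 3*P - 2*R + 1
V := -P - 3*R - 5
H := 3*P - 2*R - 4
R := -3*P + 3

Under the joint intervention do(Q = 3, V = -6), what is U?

10

Setting Q = 3, V = -6 by intervention discards those variables' equations.
U = 2*Q + 4  [with Q=3]  = 10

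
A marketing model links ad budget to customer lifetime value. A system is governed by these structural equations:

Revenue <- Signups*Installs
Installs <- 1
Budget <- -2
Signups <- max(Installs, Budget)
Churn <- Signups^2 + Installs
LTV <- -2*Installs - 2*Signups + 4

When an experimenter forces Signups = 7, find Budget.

-2

Under do(Signups=7), the mechanism Signups <- max(Installs, Budget) is discarded; Signups is fixed at 7.
Budget is not downstream of the intervention, so its value is determined by the original equations.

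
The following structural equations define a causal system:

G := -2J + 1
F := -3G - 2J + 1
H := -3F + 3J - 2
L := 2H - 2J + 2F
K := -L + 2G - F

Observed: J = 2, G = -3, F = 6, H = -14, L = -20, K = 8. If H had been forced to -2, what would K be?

-16

Under do(H=-2), the mechanism H := -3F + 3J - 2 is discarded; H is fixed at -2.
G = -2J + 1  [with J=2]  = -3
F = -3G - 2J + 1  [with G=-3, J=2]  = 6
L = 2H - 2J + 2F  [with H=-2, J=2, F=6]  = 4
K = -L + 2G - F  [with L=4, G=-3, F=6]  = -16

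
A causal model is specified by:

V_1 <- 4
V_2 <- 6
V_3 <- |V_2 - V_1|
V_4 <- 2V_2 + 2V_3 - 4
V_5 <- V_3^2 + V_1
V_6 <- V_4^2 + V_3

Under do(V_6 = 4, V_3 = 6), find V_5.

40

Under do(V_6 = 4, V_3 = 6), each intervened variable's structural equation is replaced by its fixed value.
V_5 = V_3^2 + V_1  [with V_3=6, V_1=4]  = 40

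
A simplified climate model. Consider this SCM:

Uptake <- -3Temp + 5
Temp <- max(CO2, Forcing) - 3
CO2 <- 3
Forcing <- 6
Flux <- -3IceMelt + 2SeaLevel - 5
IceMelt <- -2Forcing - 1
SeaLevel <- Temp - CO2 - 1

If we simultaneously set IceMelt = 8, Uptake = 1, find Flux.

-31

The joint intervention fixes IceMelt = 8, Uptake = 1, removing each variable's own equation.
Temp = max(CO2, Forcing) - 3  [with CO2=3, Forcing=6]  = 3
SeaLevel = Temp - CO2 - 1  [with Temp=3, CO2=3]  = -1
Flux = -3IceMelt + 2SeaLevel - 5  [with IceMelt=8, SeaLevel=-1]  = -31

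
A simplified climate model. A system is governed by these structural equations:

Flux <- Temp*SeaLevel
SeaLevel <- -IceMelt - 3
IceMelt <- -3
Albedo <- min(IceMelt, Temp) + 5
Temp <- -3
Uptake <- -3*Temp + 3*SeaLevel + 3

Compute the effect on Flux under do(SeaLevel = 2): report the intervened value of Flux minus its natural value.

Intervening sets SeaLevel = 2 and removes its equation (SeaLevel <- -IceMelt - 3).
Flux = Temp*SeaLevel  [with Temp=-3, SeaLevel=2]  = -6
Without intervention: SeaLevel = -IceMelt - 3  [with IceMelt=-3]  = 0; Flux = Temp*SeaLevel  [with Temp=-3, SeaLevel=0]  = 0.
Change = -6 − 0 = -6.

-6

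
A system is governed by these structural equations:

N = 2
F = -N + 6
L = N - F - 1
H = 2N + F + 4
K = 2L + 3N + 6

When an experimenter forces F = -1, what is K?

do(F=-1) replaces the equation F = -N + 6 with the constant F = -1.
L = N - F - 1  [with N=2, F=-1]  = 2
K = 2L + 3N + 6  [with L=2, N=2]  = 16

16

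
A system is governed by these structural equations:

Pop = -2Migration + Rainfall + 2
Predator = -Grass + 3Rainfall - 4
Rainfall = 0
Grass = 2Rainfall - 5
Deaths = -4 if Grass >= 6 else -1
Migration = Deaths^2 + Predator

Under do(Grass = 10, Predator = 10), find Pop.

-50

Under do(Grass = 10, Predator = 10), each intervened variable's structural equation is replaced by its fixed value.
Deaths = -4 if Grass >= 6 else -1  [with Grass=10]  = -4
Migration = Deaths^2 + Predator  [with Deaths=-4, Predator=10]  = 26
Pop = -2Migration + Rainfall + 2  [with Migration=26, Rainfall=0]  = -50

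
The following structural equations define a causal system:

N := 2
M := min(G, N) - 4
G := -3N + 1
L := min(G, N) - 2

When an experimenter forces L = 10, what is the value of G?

The intervention breaks the incoming arrows to L: L := min(G, N) - 2 no longer applies, and L = 10.
Since G is not a descendant of the intervened variable, it is unaffected.
G = -3N + 1  [with N=2]  = -5

-5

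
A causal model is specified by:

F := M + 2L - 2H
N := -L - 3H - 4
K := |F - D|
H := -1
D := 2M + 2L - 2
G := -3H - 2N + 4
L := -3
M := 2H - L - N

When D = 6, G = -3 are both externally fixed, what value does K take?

11

Under do(D = 6, G = -3), each intervened variable's structural equation is replaced by its fixed value.
N = -L - 3H - 4  [with L=-3, H=-1]  = 2
M = 2H - L - N  [with H=-1, L=-3, N=2]  = -1
F = M + 2L - 2H  [with M=-1, L=-3, H=-1]  = -5
K = |F - D|  [with F=-5, D=6]  = 11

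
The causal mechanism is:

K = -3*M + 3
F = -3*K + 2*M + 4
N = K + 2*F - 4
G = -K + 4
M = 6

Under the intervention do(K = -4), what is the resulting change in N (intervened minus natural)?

-55

Under do(K=-4), the mechanism K = -3*M + 3 is discarded; K is fixed at -4.
F = -3*K + 2*M + 4  [with K=-4, M=6]  = 28
N = K + 2*F - 4  [with K=-4, F=28]  = 48
Without intervention: K = -3*M + 3  [with M=6]  = -15; F = -3*K + 2*M + 4  [with K=-15, M=6]  = 61; N = K + 2*F - 4  [with K=-15, F=61]  = 103.
Change = 48 − 103 = -55.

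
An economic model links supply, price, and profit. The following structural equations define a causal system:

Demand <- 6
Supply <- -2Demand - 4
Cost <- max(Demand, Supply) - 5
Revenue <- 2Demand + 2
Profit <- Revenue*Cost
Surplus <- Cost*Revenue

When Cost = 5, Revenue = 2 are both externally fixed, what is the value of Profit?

10

Setting Cost = 5, Revenue = 2 by intervention discards those variables' equations.
Profit = Revenue*Cost  [with Revenue=2, Cost=5]  = 10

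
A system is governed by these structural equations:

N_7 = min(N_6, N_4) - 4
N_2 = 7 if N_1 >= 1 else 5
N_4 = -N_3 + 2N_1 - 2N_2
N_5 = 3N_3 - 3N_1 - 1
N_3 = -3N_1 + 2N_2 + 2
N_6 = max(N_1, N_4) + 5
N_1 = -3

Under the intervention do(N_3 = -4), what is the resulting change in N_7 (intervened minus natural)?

25

The intervention breaks the incoming arrows to N_3: N_3 = -3N_1 + 2N_2 + 2 no longer applies, and N_3 = -4.
N_2 = 7 if N_1 >= 1 else 5  [with N_1=-3]  = 5
N_4 = -N_3 + 2N_1 - 2N_2  [with N_3=-4, N_1=-3, N_2=5]  = -12
N_6 = max(N_1, N_4) + 5  [with N_1=-3, N_4=-12]  = 2
N_7 = min(N_6, N_4) - 4  [with N_6=2, N_4=-12]  = -16
Without intervention: N_2 = 7 if N_1 >= 1 else 5  [with N_1=-3]  = 5; N_3 = -3N_1 + 2N_2 + 2  [with N_1=-3, N_2=5]  = 21; N_4 = -N_3 + 2N_1 - 2N_2  [with N_3=21, N_1=-3, N_2=5]  = -37; N_6 = max(N_1, N_4) + 5  [with N_1=-3, N_4=-37]  = 2; N_7 = min(N_6, N_4) - 4  [with N_6=2, N_4=-37]  = -41.
Change = -16 − (-41) = 25.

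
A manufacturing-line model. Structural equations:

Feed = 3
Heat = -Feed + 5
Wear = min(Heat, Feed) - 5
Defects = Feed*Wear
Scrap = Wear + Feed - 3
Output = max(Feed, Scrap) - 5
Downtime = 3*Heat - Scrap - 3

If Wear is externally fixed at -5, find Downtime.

The intervention breaks the incoming arrows to Wear: Wear = min(Heat, Feed) - 5 no longer applies, and Wear = -5.
Heat = -Feed + 5  [with Feed=3]  = 2
Scrap = Wear + Feed - 3  [with Wear=-5, Feed=3]  = -5
Downtime = 3*Heat - Scrap - 3  [with Heat=2, Scrap=-5]  = 8

8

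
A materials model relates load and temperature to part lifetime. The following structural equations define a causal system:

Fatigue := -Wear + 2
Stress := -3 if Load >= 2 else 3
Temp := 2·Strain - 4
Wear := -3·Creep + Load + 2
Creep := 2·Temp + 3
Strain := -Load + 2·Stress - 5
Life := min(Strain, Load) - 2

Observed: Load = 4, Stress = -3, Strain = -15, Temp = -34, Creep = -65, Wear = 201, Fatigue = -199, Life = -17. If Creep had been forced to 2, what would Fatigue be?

2

Under do(Creep=2), the mechanism Creep := 2·Temp + 3 is discarded; Creep is fixed at 2.
Wear = -3·Creep + Load + 2  [with Creep=2, Load=4]  = 0
Fatigue = -Wear + 2  [with Wear=0]  = 2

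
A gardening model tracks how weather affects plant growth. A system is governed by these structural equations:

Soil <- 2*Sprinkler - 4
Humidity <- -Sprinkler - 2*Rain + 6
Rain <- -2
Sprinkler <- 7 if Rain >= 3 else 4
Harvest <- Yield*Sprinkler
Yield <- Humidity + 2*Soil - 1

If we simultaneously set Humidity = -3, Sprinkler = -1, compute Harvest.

16

The joint intervention fixes Humidity = -3, Sprinkler = -1, removing each variable's own equation.
Soil = 2*Sprinkler - 4  [with Sprinkler=-1]  = -6
Yield = Humidity + 2*Soil - 1  [with Humidity=-3, Soil=-6]  = -16
Harvest = Yield*Sprinkler  [with Yield=-16, Sprinkler=-1]  = 16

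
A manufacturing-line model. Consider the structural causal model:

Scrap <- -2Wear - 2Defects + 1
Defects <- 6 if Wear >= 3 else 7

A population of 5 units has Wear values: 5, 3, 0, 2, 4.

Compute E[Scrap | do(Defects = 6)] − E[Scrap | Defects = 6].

The intervention sets Defects=6 in all 5 units regardless of Wear. Recomputing Scrap per unit gives -21, -17, -11, -15, -19; average -16.6.
Conditioning on Defects=6 selects the 3 unit(s) with Wear ∈ {5, 3, 4}. Their Scrap values: -21, -17, -19. Mean = -19.
Difference = -16.6 − (-19) = 2.4.

2.4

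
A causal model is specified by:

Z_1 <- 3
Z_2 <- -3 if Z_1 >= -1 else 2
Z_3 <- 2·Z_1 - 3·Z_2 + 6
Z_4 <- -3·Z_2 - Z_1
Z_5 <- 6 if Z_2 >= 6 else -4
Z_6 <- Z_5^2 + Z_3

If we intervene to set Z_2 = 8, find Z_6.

Under do(Z_2=8), the mechanism Z_2 <- -3 if Z_1 >= -1 else 2 is discarded; Z_2 is fixed at 8.
Z_3 = 2·Z_1 - 3·Z_2 + 6  [with Z_1=3, Z_2=8]  = -12
Z_5 = 6 if Z_2 >= 6 else -4  [with Z_2=8]  = 6
Z_6 = Z_5^2 + Z_3  [with Z_5=6, Z_3=-12]  = 24

24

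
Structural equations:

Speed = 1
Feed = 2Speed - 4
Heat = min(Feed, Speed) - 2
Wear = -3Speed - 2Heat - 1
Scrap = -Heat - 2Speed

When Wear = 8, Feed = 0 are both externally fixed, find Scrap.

The joint intervention fixes Wear = 8, Feed = 0, removing each variable's own equation.
Heat = min(Feed, Speed) - 2  [with Feed=0, Speed=1]  = -2
Scrap = -Heat - 2Speed  [with Heat=-2, Speed=1]  = 0

0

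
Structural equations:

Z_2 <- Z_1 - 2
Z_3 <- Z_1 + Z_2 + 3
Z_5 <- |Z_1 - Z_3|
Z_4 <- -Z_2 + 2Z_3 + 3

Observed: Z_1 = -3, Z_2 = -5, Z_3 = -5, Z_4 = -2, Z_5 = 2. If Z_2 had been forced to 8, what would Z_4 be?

Under do(Z_2=8), the mechanism Z_2 <- Z_1 - 2 is discarded; Z_2 is fixed at 8.
Z_3 = Z_1 + Z_2 + 3  [with Z_1=-3, Z_2=8]  = 8
Z_4 = -Z_2 + 2Z_3 + 3  [with Z_2=8, Z_3=8]  = 11

11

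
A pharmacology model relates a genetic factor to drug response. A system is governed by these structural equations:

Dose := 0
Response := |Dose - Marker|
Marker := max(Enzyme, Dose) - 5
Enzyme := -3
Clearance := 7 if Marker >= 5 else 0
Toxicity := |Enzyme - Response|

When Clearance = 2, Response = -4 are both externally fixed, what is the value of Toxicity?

1

Setting Clearance = 2, Response = -4 by intervention discards those variables' equations.
Toxicity = |Enzyme - Response|  [with Enzyme=-3, Response=-4]  = 1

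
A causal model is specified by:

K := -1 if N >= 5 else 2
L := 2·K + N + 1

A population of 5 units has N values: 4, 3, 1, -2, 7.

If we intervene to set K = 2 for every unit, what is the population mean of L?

7.6

The intervention sets K=2 in all 5 units regardless of N. Recomputing L per unit gives 9, 8, 6, 3, 12; average 7.6.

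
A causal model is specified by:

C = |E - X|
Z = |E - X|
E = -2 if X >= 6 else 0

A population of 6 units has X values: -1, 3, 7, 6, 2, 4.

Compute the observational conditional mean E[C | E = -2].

Conditioning on E=-2 selects the 2 unit(s) with X ∈ {7, 6}. Their C values: 9, 8. Mean = 8.5.

8.5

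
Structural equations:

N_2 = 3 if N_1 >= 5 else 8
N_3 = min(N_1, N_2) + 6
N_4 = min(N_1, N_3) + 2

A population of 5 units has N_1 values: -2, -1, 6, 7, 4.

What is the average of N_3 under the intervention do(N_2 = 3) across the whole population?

Every unit gets N_2=3 under the intervention. N_3 values become 4, 5, 9, 9, 9; E[N_3|do(N_2=3)] = 7.2.

7.2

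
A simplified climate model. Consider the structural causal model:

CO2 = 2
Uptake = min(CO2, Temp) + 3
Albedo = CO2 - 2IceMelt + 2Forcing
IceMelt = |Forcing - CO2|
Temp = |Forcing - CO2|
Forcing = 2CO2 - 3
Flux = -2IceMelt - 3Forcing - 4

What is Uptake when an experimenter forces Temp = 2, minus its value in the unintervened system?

The intervention breaks the incoming arrows to Temp: Temp = |Forcing - CO2| no longer applies, and Temp = 2.
Uptake = min(CO2, Temp) + 3  [with CO2=2, Temp=2]  = 5
Without intervention: Forcing = 2CO2 - 3  [with CO2=2]  = 1; Temp = |Forcing - CO2|  [with Forcing=1, CO2=2]  = 1; Uptake = min(CO2, Temp) + 3  [with CO2=2, Temp=1]  = 4.
Change = 5 − 4 = 1.

1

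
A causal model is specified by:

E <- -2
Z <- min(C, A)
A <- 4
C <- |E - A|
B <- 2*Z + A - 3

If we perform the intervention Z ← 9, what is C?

Under do(Z=9), the mechanism Z <- min(C, A) is discarded; Z is fixed at 9.
Since C is not a descendant of the intervened variable, it is unaffected.
C = |E - A|  [with E=-2, A=4]  = 6

6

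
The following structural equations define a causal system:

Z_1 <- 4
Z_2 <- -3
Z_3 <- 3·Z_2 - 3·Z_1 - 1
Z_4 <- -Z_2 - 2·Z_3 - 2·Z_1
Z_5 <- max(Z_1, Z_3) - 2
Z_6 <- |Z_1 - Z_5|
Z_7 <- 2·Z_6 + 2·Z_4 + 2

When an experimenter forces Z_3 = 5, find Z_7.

The intervention breaks the incoming arrows to Z_3: Z_3 <- 3·Z_2 - 3·Z_1 - 1 no longer applies, and Z_3 = 5.
Z_4 = -Z_2 - 2·Z_3 - 2·Z_1  [with Z_2=-3, Z_3=5, Z_1=4]  = -15
Z_5 = max(Z_1, Z_3) - 2  [with Z_1=4, Z_3=5]  = 3
Z_6 = |Z_1 - Z_5|  [with Z_1=4, Z_5=3]  = 1
Z_7 = 2·Z_6 + 2·Z_4 + 2  [with Z_6=1, Z_4=-15]  = -26

-26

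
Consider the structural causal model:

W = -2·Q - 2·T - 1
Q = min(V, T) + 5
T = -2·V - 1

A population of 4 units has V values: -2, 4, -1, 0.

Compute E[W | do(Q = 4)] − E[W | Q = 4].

3

Every unit gets Q=4 under the intervention. W values become -15, 9, -11, -7; E[W|do(Q=4)] = -6.
Observing Q=4 restricts to units where Q's equation naturally yields 4: V ∈ {-1, 0}. In that subpopulation W = -11, -7, mean -9.
Difference = -6 − (-9) = 3.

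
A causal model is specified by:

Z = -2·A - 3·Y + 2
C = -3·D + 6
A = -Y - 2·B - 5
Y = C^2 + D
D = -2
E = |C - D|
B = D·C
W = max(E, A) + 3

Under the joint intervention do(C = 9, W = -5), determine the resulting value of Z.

-139

Under do(C = 9, W = -5), each intervened variable's structural equation is replaced by its fixed value.
Y = C^2 + D  [with C=9, D=-2]  = 79
B = D·C  [with D=-2, C=9]  = -18
A = -Y - 2·B - 5  [with Y=79, B=-18]  = -48
Z = -2·A - 3·Y + 2  [with A=-48, Y=79]  = -139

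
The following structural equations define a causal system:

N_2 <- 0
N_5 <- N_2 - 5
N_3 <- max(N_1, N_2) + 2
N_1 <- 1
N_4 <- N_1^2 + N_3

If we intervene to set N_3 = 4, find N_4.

5

The intervention breaks the incoming arrows to N_3: N_3 <- max(N_1, N_2) + 2 no longer applies, and N_3 = 4.
N_4 = N_1^2 + N_3  [with N_1=1, N_3=4]  = 5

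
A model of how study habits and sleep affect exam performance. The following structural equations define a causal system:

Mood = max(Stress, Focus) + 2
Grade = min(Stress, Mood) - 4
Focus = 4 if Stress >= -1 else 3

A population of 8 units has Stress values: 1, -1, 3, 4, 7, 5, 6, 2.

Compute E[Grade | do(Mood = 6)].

-0.75

The intervention sets Mood=6 in all 8 units regardless of Stress. Recomputing Grade per unit gives -3, -5, -1, 0, 2, 1, 2, -2; average -0.75.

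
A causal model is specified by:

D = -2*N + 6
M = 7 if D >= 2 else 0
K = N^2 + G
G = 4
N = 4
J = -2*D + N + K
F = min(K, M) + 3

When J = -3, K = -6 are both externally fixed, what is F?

The joint intervention fixes J = -3, K = -6, removing each variable's own equation.
D = -2*N + 6  [with N=4]  = -2
M = 7 if D >= 2 else 0  [with D=-2]  = 0
F = min(K, M) + 3  [with K=-6, M=0]  = -3

-3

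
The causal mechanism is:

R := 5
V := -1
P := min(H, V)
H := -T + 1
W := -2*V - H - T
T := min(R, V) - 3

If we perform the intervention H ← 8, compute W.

-2

Intervening sets H = 8 and removes its equation (H := -T + 1).
T = min(R, V) - 3  [with R=5, V=-1]  = -4
W = -2*V - H - T  [with V=-1, H=8, T=-4]  = -2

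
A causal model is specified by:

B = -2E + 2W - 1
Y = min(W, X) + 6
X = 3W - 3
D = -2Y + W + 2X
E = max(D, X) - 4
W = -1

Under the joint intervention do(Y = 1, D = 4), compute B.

-3

Setting Y = 1, D = 4 by intervention discards those variables' equations.
X = 3W - 3  [with W=-1]  = -6
E = max(D, X) - 4  [with D=4, X=-6]  = 0
B = -2E + 2W - 1  [with E=0, W=-1]  = -3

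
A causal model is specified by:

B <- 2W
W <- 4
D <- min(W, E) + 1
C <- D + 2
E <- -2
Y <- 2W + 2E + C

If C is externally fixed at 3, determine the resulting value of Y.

7

Intervening sets C = 3 and removes its equation (C <- D + 2).
Y = 2W + 2E + C  [with W=4, E=-2, C=3]  = 7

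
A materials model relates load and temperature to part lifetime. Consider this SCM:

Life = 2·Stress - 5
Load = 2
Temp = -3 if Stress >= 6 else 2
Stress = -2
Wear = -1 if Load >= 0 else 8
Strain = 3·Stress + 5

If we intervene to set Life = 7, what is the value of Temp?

2

do(Life=7) replaces the equation Life = 2·Stress - 5 with the constant Life = 7.
No directed path runs from Life to Temp, so Temp keeps its natural value.
Temp = -3 if Stress >= 6 else 2  [with Stress=-2]  = 2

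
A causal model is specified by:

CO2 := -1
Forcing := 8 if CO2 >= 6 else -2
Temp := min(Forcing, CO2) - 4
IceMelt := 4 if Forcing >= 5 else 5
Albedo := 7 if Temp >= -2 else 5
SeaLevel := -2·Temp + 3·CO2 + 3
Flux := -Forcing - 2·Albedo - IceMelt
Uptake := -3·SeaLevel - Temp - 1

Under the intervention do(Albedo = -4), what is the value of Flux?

Under do(Albedo=-4), the mechanism Albedo := 7 if Temp >= -2 else 5 is discarded; Albedo is fixed at -4.
Forcing = 8 if CO2 >= 6 else -2  [with CO2=-1]  = -2
IceMelt = 4 if Forcing >= 5 else 5  [with Forcing=-2]  = 5
Flux = -Forcing - 2·Albedo - IceMelt  [with Forcing=-2, Albedo=-4, IceMelt=5]  = 5

5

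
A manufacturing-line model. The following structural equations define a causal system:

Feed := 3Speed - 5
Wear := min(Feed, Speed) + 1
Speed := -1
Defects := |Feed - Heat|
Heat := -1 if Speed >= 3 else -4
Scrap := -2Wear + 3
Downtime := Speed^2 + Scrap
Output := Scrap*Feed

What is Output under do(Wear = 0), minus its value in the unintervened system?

The intervention breaks the incoming arrows to Wear: Wear := min(Feed, Speed) + 1 no longer applies, and Wear = 0.
Feed = 3Speed - 5  [with Speed=-1]  = -8
Scrap = -2Wear + 3  [with Wear=0]  = 3
Output = Scrap*Feed  [with Scrap=3, Feed=-8]  = -24
Without intervention: Feed = 3Speed - 5  [with Speed=-1]  = -8; Wear = min(Feed, Speed) + 1  [with Feed=-8, Speed=-1]  = -7; Scrap = -2Wear + 3  [with Wear=-7]  = 17; Output = Scrap*Feed  [with Scrap=17, Feed=-8]  = -136.
Change = -24 − (-136) = 112.

112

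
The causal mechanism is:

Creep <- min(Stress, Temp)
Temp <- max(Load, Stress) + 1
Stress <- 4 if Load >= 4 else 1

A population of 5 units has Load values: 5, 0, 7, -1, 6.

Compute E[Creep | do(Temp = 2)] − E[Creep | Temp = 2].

0.6

Under do(Temp=2), Temp's equation is replaced by Temp=2 for every unit. Per-unit Creep: 2, 1, 2, 1, 2. Mean = 1.6.
E[Creep|Temp=2] averages over only the 2 units with Temp=2 (Load = 0, -1): Creep = 1, 1, mean 1.
Difference = 1.6 − 1 = 0.6.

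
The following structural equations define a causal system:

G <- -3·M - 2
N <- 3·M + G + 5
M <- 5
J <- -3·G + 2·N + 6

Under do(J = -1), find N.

Under do(J=-1), the mechanism J <- -3·G + 2·N + 6 is discarded; J is fixed at -1.
Since N is not a descendant of the intervened variable, it is unaffected.
G = -3·M - 2  [with M=5]  = -17
N = 3·M + G + 5  [with M=5, G=-17]  = 3

3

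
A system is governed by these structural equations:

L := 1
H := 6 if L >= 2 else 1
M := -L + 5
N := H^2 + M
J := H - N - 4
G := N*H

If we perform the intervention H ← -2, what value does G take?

do(H=-2) replaces the equation H := 6 if L >= 2 else 1 with the constant H = -2.
M = -L + 5  [with L=1]  = 4
N = H^2 + M  [with H=-2, M=4]  = 8
G = N*H  [with N=8, H=-2]  = -16

-16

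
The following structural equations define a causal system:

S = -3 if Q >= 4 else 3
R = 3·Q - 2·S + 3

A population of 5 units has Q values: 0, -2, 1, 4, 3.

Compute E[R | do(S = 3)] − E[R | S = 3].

2.1

The intervention sets S=3 in all 5 units regardless of Q. Recomputing R per unit gives -3, -9, 0, 9, 6; average 0.6.
Conditioning on S=3 selects the 4 unit(s) with Q ∈ {0, -2, 1, 3}. Their R values: -3, -9, 0, 6. Mean = -1.5.
Difference = 0.6 − (-1.5) = 2.1.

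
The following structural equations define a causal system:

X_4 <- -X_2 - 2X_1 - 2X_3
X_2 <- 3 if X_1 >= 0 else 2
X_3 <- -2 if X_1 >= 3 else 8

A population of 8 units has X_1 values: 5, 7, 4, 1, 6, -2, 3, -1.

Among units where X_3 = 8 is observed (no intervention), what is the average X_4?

-17

Conditioning on X_3=8 selects the 3 unit(s) with X_1 ∈ {1, -2, -1}. Their X_4 values: -21, -14, -16. Mean = -17.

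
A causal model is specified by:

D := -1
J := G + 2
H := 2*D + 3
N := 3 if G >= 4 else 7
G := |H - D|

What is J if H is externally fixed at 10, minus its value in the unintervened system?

9

do(H=10) replaces the equation H := 2*D + 3 with the constant H = 10.
G = |H - D|  [with H=10, D=-1]  = 11
J = G + 2  [with G=11]  = 13
Without intervention: H = 2*D + 3  [with D=-1]  = 1; G = |H - D|  [with H=1, D=-1]  = 2; J = G + 2  [with G=2]  = 4.
Change = 13 − 4 = 9.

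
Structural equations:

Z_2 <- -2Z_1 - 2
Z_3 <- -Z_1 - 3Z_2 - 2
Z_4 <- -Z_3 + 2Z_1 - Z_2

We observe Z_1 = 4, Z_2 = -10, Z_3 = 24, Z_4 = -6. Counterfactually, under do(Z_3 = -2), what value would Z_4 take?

20

The intervention breaks the incoming arrows to Z_3: Z_3 <- -Z_1 - 3Z_2 - 2 no longer applies, and Z_3 = -2.
Z_2 = -2Z_1 - 2  [with Z_1=4]  = -10
Z_4 = -Z_3 + 2Z_1 - Z_2  [with Z_3=-2, Z_1=4, Z_2=-10]  = 20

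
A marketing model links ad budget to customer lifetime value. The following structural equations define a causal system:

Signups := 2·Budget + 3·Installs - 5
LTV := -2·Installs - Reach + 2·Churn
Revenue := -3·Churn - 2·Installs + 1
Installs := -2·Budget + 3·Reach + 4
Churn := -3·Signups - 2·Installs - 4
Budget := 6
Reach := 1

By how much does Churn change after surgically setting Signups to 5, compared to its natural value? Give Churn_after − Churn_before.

Intervening sets Signups = 5 and removes its equation (Signups := 2·Budget + 3·Installs - 5).
Installs = -2·Budget + 3·Reach + 4  [with Budget=6, Reach=1]  = -5
Churn = -3·Signups - 2·Installs - 4  [with Signups=5, Installs=-5]  = -9
Without intervention: Installs = -2·Budget + 3·Reach + 4  [with Budget=6, Reach=1]  = -5; Signups = 2·Budget + 3·Installs - 5  [with Budget=6, Installs=-5]  = -8; Churn = -3·Signups - 2·Installs - 4  [with Signups=-8, Installs=-5]  = 30.
Change = -9 − 30 = -39.

-39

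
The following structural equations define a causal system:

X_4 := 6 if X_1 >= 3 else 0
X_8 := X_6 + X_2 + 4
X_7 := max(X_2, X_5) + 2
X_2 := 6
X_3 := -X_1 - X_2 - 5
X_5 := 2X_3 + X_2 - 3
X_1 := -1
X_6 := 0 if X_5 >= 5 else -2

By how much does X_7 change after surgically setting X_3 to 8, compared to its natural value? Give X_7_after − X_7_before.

The intervention breaks the incoming arrows to X_3: X_3 := -X_1 - X_2 - 5 no longer applies, and X_3 = 8.
X_5 = 2X_3 + X_2 - 3  [with X_3=8, X_2=6]  = 19
X_7 = max(X_2, X_5) + 2  [with X_2=6, X_5=19]  = 21
Without intervention: X_3 = -X_1 - X_2 - 5  [with X_1=-1, X_2=6]  = -10; X_5 = 2X_3 + X_2 - 3  [with X_3=-10, X_2=6]  = -17; X_7 = max(X_2, X_5) + 2  [with X_2=6, X_5=-17]  = 8.
Change = 21 − 8 = 13.

13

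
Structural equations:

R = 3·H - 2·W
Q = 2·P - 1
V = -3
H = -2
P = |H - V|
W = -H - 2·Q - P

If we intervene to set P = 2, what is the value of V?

-3

Under do(P=2), the mechanism P = |H - V| is discarded; P is fixed at 2.
Since V is not a descendant of the intervened variable, it is unaffected.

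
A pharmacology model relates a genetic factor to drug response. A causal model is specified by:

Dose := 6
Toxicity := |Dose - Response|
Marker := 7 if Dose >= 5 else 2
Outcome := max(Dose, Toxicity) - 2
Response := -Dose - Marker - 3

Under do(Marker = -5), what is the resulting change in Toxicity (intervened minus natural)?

Under do(Marker=-5), the mechanism Marker := 7 if Dose >= 5 else 2 is discarded; Marker is fixed at -5.
Response = -Dose - Marker - 3  [with Dose=6, Marker=-5]  = -4
Toxicity = |Dose - Response|  [with Dose=6, Response=-4]  = 10
Without intervention: Marker = 7 if Dose >= 5 else 2  [with Dose=6]  = 7; Response = -Dose - Marker - 3  [with Dose=6, Marker=7]  = -16; Toxicity = |Dose - Response|  [with Dose=6, Response=-16]  = 22.
Change = 10 − 22 = -12.

-12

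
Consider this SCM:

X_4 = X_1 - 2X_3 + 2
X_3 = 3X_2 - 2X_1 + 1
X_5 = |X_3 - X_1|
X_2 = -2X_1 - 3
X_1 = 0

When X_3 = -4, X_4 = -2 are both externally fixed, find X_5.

Setting X_3 = -4, X_4 = -2 by intervention discards those variables' equations.
X_5 = |X_3 - X_1|  [with X_3=-4, X_1=0]  = 4

4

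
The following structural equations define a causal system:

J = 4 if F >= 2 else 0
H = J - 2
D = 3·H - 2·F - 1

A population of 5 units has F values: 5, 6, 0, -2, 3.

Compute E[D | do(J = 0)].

-11.8

Under do(J=0), J's equation is replaced by J=0 for every unit. Per-unit D: -17, -19, -7, -3, -13. Mean = -11.8.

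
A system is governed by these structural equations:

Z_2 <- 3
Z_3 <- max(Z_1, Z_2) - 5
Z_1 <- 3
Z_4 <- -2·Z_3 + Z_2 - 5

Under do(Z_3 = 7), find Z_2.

3

Under do(Z_3=7), the mechanism Z_3 <- max(Z_1, Z_2) - 5 is discarded; Z_3 is fixed at 7.
Since Z_2 is not a descendant of the intervened variable, it is unaffected.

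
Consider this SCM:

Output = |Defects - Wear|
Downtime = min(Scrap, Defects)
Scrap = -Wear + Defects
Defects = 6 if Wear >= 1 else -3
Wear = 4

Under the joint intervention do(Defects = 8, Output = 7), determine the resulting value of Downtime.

4

Setting Defects = 8, Output = 7 by intervention discards those variables' equations.
Scrap = -Wear + Defects  [with Wear=4, Defects=8]  = 4
Downtime = min(Scrap, Defects)  [with Scrap=4, Defects=8]  = 4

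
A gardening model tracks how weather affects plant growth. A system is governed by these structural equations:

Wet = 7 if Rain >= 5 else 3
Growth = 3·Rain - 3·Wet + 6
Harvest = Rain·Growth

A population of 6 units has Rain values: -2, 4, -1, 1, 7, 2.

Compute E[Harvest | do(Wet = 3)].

32

Every unit gets Wet=3 under the intervention. Harvest values become 18, 36, 6, 0, 126, 6; E[Harvest|do(Wet=3)] = 32.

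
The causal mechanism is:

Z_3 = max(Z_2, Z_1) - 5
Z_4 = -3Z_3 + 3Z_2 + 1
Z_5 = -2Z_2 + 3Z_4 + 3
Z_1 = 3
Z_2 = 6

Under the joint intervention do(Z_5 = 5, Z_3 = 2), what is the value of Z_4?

Under do(Z_5 = 5, Z_3 = 2), each intervened variable's structural equation is replaced by its fixed value.
Z_4 = -3Z_3 + 3Z_2 + 1  [with Z_3=2, Z_2=6]  = 13

13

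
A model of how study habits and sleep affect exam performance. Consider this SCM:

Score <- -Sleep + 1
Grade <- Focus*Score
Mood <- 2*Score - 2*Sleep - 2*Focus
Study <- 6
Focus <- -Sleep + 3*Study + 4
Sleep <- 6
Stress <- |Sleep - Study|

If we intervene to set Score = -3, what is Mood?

-50

The intervention breaks the incoming arrows to Score: Score <- -Sleep + 1 no longer applies, and Score = -3.
Focus = -Sleep + 3*Study + 4  [with Sleep=6, Study=6]  = 16
Mood = 2*Score - 2*Sleep - 2*Focus  [with Score=-3, Sleep=6, Focus=16]  = -50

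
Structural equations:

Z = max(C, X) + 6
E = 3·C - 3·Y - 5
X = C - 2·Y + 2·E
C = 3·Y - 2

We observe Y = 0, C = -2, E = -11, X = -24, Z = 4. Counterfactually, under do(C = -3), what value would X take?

-31

Under do(C=-3), the mechanism C = 3·Y - 2 is discarded; C is fixed at -3.
E = 3·C - 3·Y - 5  [with C=-3, Y=0]  = -14
X = C - 2·Y + 2·E  [with C=-3, Y=0, E=-14]  = -31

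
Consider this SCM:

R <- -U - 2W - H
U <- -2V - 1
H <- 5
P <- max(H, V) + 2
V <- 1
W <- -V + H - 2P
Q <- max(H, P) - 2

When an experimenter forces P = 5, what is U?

do(P=5) replaces the equation P <- max(H, V) + 2 with the constant P = 5.
U is not downstream of the intervention, so its value is determined by the original equations.
U = -2V - 1  [with V=1]  = -3

-3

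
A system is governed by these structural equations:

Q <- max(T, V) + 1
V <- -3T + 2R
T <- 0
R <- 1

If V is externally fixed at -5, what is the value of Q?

1

The intervention breaks the incoming arrows to V: V <- -3T + 2R no longer applies, and V = -5.
Q = max(T, V) + 1  [with T=0, V=-5]  = 1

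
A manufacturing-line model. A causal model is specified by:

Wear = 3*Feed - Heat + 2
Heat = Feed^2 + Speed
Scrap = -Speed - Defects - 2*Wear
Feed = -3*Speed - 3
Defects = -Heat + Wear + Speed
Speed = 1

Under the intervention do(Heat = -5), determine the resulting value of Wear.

The intervention breaks the incoming arrows to Heat: Heat = Feed^2 + Speed no longer applies, and Heat = -5.
Feed = -3*Speed - 3  [with Speed=1]  = -6
Wear = 3*Feed - Heat + 2  [with Feed=-6, Heat=-5]  = -11

-11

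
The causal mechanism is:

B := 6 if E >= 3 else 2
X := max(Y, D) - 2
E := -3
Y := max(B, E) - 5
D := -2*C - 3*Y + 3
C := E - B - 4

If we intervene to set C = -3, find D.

18

Intervening sets C = -3 and removes its equation (C := E - B - 4).
B = 6 if E >= 3 else 2  [with E=-3]  = 2
Y = max(B, E) - 5  [with B=2, E=-3]  = -3
D = -2*C - 3*Y + 3  [with C=-3, Y=-3]  = 18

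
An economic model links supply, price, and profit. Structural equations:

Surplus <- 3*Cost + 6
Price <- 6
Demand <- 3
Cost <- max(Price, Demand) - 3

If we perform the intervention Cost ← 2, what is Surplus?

The intervention breaks the incoming arrows to Cost: Cost <- max(Price, Demand) - 3 no longer applies, and Cost = 2.
Surplus = 3*Cost + 6  [with Cost=2]  = 12

12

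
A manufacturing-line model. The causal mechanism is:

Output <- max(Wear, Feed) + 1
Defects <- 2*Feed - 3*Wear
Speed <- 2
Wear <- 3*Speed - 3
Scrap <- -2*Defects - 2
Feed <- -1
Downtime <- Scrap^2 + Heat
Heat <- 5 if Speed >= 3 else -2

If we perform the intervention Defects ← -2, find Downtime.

2

do(Defects=-2) replaces the equation Defects <- 2*Feed - 3*Wear with the constant Defects = -2.
Heat = 5 if Speed >= 3 else -2  [with Speed=2]  = -2
Scrap = -2*Defects - 2  [with Defects=-2]  = 2
Downtime = Scrap^2 + Heat  [with Scrap=2, Heat=-2]  = 2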